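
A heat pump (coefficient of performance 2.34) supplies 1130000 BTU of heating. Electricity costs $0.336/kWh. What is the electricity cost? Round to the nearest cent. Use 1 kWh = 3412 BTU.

Heat delivered = 1,130,000 BTU / 3412 = 331.2 kWh
Electrical input = 331.2 kWh / 2.34 = 141.5 kWh
Cost = 141.5 × $0.336/kWh = $47.55

$47.55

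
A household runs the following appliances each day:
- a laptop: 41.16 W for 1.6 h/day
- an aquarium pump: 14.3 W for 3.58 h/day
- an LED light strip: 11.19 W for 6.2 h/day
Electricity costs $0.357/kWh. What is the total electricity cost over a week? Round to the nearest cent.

$0.47

laptop: 41.16 W × 1.6 h × 7 d = 461 Wh = 0.461 kWh
aquarium pump: 14.3 W × 3.58 h × 7 d = 358 Wh = 0.3584 kWh
LED light strip: 11.19 W × 6.2 h × 7 d = 486 Wh = 0.4856 kWh
Total energy = 0.461 + 0.3584 + 0.4856 = 1.305 kWh
Cost = 1.305 kWh × $0.357 = $0.47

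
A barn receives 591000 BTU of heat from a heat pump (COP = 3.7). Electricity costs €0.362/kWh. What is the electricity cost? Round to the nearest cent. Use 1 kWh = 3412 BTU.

€16.95

Heat delivered = 591,000 BTU / 3412 = 173.2 kWh
Electrical input = 173.2 kWh / 3.7 = 46.81 kWh
Cost = 46.81 × €0.362/kWh = €16.95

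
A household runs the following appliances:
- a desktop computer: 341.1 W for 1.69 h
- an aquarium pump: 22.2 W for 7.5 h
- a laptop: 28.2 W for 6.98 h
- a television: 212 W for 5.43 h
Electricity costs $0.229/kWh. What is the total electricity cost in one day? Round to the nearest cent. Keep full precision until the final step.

$0.48

desktop computer: 341.1 W × 1.69 h = 576 Wh = 0.5765 kWh
aquarium pump: 22.2 W × 7.5 h = 166 Wh = 0.1665 kWh
laptop: 28.2 W × 6.98 h = 197 Wh = 0.1968 kWh
television: 212 W × 5.43 h = 1,151 Wh = 1.151 kWh
Total energy = 0.5765 + 0.1665 + 0.1968 + 1.151 = 2.091 kWh
Cost = 2.091 kWh × $0.229 = $0.48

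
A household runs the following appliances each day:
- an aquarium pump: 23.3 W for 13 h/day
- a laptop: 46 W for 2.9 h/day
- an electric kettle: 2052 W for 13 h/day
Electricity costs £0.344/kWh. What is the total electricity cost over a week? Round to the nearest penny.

aquarium pump: 23.3 W × 13 h × 7 d = 2,120 Wh = 2.12 kWh
laptop: 46 W × 2.9 h × 7 d = 934 Wh = 0.9338 kWh
electric kettle: 2052 W × 13 h × 7 d = 186,732 Wh = 186.7 kWh
Total energy = 2.12 + 0.9338 + 186.7 = 189.8 kWh
Cost = 189.8 kWh × £0.344 = £65.29

£65.29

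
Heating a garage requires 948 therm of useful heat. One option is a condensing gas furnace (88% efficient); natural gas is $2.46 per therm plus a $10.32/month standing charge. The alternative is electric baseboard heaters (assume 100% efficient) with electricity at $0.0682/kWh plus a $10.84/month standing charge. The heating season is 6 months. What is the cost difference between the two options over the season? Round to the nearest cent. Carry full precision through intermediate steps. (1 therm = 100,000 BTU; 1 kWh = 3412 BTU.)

Heat load = 948 therm × 100,000 = 94,800,000 BTU
Gas: input = 94,800,000 / 0.88 = 107,727,273 BTU = 1,077 therm → 1,077 × $2.46 = $2,650.09; + 6 × $10.32 standing = $2,712.01
Electric: 94,800,000 BTU / 3412 = 27,780 kWh → × $0.0682 = $1,894.89; + 6 × $10.84 standing = $1,959.93
Difference = |$2,712.01 − $1,959.93| = $752.08

$752.08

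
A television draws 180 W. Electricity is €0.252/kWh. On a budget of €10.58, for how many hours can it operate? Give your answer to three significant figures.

Energy budget = €10.58 / €0.252 per kWh = 41.98 kWh = 41,984 Wh
Runtime = 41,984 Wh / 180 W = 233.2 h

233 h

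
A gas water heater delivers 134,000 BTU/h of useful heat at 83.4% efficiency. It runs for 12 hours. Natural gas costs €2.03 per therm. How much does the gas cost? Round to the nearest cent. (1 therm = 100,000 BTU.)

€39.14

Heat delivered = 134,000 BTU/h × 12 h = 1,608,000 BTU
Gas input = 1,608,000 / 0.834 = 1,928,058 BTU
= 1,928,058 / 100,000 = 19.28 therm
Cost = 19.28 × €2.03/therm = €39.14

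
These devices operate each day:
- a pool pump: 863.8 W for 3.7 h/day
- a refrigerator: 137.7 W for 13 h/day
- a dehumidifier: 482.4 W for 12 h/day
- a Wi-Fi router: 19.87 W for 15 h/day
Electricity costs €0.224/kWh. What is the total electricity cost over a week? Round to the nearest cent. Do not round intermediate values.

pool pump: 863.8 W × 3.7 h × 7 d = 22,372 Wh = 22.37 kWh
refrigerator: 137.7 W × 13 h × 7 d = 12,531 Wh = 12.53 kWh
dehumidifier: 482.4 W × 12 h × 7 d = 40,522 Wh = 40.52 kWh
Wi-Fi router: 19.87 W × 15 h × 7 d = 2,086 Wh = 2.086 kWh
Total energy = 22.37 + 12.53 + 40.52 + 2.086 = 77.51 kWh
Cost = 77.51 kWh × €0.224 = €17.36

€17.36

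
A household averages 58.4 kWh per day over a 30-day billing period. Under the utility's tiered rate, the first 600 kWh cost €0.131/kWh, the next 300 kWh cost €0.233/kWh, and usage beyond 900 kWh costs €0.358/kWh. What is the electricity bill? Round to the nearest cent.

€453.52

Usage = 58.4 kWh/day × 30 days = 1752 kWh
First 600 kWh × €0.131 = €78.60
Next 300 kWh × €0.233 = €69.90
Remaining 852 kWh × €0.358 = €305.02
Total = €453.52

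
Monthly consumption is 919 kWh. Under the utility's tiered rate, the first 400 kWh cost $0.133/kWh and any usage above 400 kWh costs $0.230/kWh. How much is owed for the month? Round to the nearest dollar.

First 400 kWh × $0.133 = $53.20
Remaining 519 kWh × $0.230 = $119.37
Total = $172.57 ≈ $173

$173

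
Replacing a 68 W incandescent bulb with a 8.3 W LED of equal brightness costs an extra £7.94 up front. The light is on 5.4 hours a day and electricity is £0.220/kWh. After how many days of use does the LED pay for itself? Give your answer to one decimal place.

Power saved = 68 − 8.3 = 59.7 W
Daily energy saved = 59.7 W × 5.4 h = 322.4 Wh = 0.32238 kWh
Daily savings = 0.32238 × £0.220 = £0.0709
Payback = £7.94 / £0.0709 per day = 112 days

112.0 days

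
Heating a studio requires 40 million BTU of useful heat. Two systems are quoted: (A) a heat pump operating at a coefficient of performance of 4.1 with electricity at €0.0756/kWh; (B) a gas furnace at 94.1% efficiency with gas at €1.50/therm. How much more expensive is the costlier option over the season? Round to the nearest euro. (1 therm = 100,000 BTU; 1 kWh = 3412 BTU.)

Heat load = 40 × 10⁶ BTU = 40,000,000 BTU
Gas: input = 40,000,000 / 0.941 = 42,507,970 BTU = 425.1 therm → 425.1 × €1.50 = €637.62
Heat pump: 40,000,000 BTU / 3412 = 11,720 kWh heat; / 4.1 = 2,859 kWh in → × €0.0756 = €216.17
Difference = |€637.62 − €216.17| = €421.45 ≈ €421

€421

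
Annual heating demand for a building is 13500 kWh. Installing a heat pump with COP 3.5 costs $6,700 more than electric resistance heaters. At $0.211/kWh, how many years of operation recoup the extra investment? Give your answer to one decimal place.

Resistance: 13500 kWh × $0.211 = $2,848.50/yr
Heat pump: 13500 / 3.5 = 3857 kWh in → × $0.211 = $813.86/yr
Annual savings = $2,034.64
Payback = $6,700 / $2,034.64 = 3.29 years

3.3 years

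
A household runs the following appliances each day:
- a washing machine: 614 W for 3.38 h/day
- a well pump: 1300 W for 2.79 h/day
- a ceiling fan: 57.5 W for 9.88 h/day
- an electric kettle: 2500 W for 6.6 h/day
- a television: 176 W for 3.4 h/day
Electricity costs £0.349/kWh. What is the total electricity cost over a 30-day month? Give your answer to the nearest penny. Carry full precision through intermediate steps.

£244.67

washing machine: 614 W × 3.38 h × 30 d = 62,260 Wh = 62.26 kWh
well pump: 1300 W × 2.79 h × 30 d = 108,810 Wh = 108.8 kWh
ceiling fan: 57.5 W × 9.88 h × 30 d = 17,043 Wh = 17.04 kWh
electric kettle: 2500 W × 6.6 h × 30 d = 495,000 Wh = 495 kWh
television: 176 W × 3.4 h × 30 d = 17,952 Wh = 17.95 kWh
Total energy = 62.26 + 108.8 + 17.04 + 495 + 17.95 = 701.1 kWh
Cost = 701.1 kWh × £0.349 = £244.67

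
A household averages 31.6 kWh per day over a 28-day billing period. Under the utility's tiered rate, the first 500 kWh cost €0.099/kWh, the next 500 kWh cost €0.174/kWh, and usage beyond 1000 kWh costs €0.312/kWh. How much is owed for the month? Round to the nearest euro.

Usage = 31.6 kWh/day × 28 days = 884.8 kWh
First 500 kWh × €0.099 = €49.50
Next 384.8 kWh × €0.174 = €66.96
Remaining tier: 0 kWh (not reached)
Total = €116.46 ≈ €116

€116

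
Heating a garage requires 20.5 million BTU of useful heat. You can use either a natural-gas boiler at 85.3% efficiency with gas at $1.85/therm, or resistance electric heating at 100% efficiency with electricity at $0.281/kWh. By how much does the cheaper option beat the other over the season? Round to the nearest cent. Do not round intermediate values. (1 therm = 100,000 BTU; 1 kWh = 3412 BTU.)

Heat load = 20.5 × 10⁶ BTU = 20,500,000 BTU
Gas: input = 20,500,000 / 0.853 = 24,032,825 BTU = 240.3 therm → 240.3 × $1.85 = $444.61
Electric: 20,500,000 BTU / 3412 = 6,008 kWh → × $0.281 = $1,688.31
Difference = |$444.61 − $1,688.31| = $1,243.70

$1243.70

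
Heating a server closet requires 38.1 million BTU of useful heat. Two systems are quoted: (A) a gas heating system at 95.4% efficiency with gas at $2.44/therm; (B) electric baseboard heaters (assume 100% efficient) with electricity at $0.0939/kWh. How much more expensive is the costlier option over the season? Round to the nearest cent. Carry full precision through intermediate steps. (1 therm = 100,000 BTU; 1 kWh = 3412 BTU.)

$74.07

Heat load = 38.1 × 10⁶ BTU = 38,100,000 BTU
Gas: input = 38,100,000 / 0.954 = 39,937,107 BTU = 399.4 therm → 399.4 × $2.44 = $974.47
Electric: 38,100,000 BTU / 3412 = 11,170 kWh → × $0.0939 = $1,048.53
Difference = |$974.47 − $1,048.53| = $74.07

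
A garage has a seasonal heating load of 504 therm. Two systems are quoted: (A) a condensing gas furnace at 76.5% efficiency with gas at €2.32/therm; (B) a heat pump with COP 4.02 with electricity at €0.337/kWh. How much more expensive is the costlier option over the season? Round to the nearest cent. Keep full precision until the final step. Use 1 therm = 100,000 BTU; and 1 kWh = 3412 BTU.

Heat load = 504 therm × 100,000 = 50,400,000 BTU
Gas: input = 50,400,000 / 0.765 = 65,882,353 BTU = 658.8 therm → 658.8 × €2.32 = €1,528.47
Heat pump: 50,400,000 BTU / 3412 = 14,770 kWh heat; / 4.02 = 3,674 kWh in → × €0.337 = €1,238.30
Difference = |€1,528.47 − €1,238.30| = €290.17

€290.17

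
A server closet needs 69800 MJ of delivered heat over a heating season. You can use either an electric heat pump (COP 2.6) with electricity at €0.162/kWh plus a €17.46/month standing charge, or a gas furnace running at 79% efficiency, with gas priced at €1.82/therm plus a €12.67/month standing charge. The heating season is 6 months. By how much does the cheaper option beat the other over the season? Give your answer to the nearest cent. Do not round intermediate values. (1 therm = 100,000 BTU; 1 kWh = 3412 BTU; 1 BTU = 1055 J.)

Heat load = 69800 MJ = 69,800,000,000 J / 1055 = 66,161,137 BTU
Gas: input = 66,161,137 / 0.79 = 83,748,275 BTU = 837.5 therm → 837.5 × €1.82 = €1,524.22; + 6 × €12.67 standing = €1,600.24
Heat pump: 66,161,137 BTU / 3412 = 19,390 kWh heat; / 2.6 = 7,458 kWh in → × €0.162 = €1,208.19; + 6 × €17.46 standing = €1,312.95
Difference = |€1,600.24 − €1,312.95| = €287.29

€287.29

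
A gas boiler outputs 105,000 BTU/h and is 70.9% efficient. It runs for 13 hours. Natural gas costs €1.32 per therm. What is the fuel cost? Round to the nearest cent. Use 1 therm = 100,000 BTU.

Heat delivered = 105,000 BTU/h × 13 h = 1,365,000 BTU
Gas input = 1,365,000 / 0.709 = 1,925,247 BTU
= 1,925,247 / 100,000 = 19.25 therm
Cost = 19.25 × €1.32/therm = €25.41

€25.41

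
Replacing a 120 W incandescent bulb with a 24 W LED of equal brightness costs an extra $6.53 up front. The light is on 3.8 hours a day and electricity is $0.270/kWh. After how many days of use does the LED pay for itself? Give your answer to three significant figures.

Power saved = 120 − 24 = 96 W
Daily energy saved = 96 W × 3.8 h = 364.8 Wh = 0.3648 kWh
Daily savings = 0.3648 × $0.270 = $0.0985
Payback = $6.53 / $0.0985 per day = 66.3 days

66.3 days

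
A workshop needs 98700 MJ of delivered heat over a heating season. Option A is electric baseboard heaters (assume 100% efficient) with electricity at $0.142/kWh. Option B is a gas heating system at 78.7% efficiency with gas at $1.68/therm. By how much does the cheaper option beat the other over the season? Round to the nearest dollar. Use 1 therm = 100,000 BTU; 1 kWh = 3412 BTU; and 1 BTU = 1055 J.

Heat load = 98700 MJ = 98,700,000,000 J / 1055 = 93,554,502 BTU
Gas: input = 93,554,502 / 0.787 = 118,874,844 BTU = 1,189 therm → 1,189 × $1.68 = $1,997.10
Electric: 93,554,502 BTU / 3412 = 27,420 kWh → × $0.142 = $3,893.53
Difference = |$1,997.10 − $3,893.53| = $1,896.44 ≈ $1896

$1896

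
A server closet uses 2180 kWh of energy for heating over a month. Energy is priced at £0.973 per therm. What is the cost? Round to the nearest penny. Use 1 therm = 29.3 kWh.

2180 kWh × (0.03413 therm/kWh) = 74.4 therm
Cost = 74.4 therm × £0.973/therm = £72.39

£72.39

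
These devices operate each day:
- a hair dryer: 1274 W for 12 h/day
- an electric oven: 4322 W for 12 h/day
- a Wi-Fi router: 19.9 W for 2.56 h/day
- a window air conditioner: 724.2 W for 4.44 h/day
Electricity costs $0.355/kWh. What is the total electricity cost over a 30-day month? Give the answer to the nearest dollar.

hair dryer: 1274 W × 12 h × 30 d = 458,640 Wh = 458.6 kWh
electric oven: 4322 W × 12 h × 30 d = 1,555,920 Wh = 1,556 kWh
Wi-Fi router: 19.9 W × 2.56 h × 30 d = 1,528 Wh = 1.528 kWh
window air conditioner: 724.2 W × 4.44 h × 30 d = 96,463 Wh = 96.46 kWh
Total energy = 458.6 + 1,556 + 1.528 + 96.46 = 2,113 kWh
Cost = 2,113 kWh × $0.355 = $749.96 ≈ $750

$750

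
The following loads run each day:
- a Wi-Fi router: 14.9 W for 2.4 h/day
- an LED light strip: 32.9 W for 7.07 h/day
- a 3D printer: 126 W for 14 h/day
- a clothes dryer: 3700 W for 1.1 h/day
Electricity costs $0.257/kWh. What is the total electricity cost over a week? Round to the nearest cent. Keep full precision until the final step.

Wi-Fi router: 14.9 W × 2.4 h × 7 d = 250 Wh = 0.2503 kWh
LED light strip: 32.9 W × 7.07 h × 7 d = 1,628 Wh = 1.628 kWh
3D printer: 126 W × 14 h × 7 d = 12,348 Wh = 12.35 kWh
clothes dryer: 3700 W × 1.1 h × 7 d = 28,490 Wh = 28.49 kWh
Total energy = 0.2503 + 1.628 + 12.35 + 28.49 = 42.72 kWh
Cost = 42.72 kWh × $0.257 = $10.98

$10.98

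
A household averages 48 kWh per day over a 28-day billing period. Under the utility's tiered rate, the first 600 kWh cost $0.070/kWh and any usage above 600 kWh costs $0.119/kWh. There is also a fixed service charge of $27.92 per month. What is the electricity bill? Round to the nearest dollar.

$158

Usage = 48 kWh/day × 28 days = 1344 kWh
First 600 kWh × $0.070 = $42.00
Remaining 744 kWh × $0.119 = $88.54
Energy charge = $130.54; + service $27.92 = $158.46 ≈ $158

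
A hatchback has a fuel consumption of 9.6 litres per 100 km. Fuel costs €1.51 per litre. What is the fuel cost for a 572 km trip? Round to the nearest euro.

Fuel = 9.6 L/100 km × 572 km / 100 = 54.91 L
Cost = 54.91 L × €1.51/L = €82.92 ≈ €83

€83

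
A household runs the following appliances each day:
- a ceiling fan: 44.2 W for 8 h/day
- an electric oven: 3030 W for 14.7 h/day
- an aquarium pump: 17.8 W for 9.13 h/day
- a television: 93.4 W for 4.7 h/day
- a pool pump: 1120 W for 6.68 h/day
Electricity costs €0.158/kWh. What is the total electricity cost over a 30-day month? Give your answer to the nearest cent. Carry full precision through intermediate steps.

€251.11

ceiling fan: 44.2 W × 8 h × 30 d = 10,608 Wh = 10.61 kWh
electric oven: 3030 W × 14.7 h × 30 d = 1,336,230 Wh = 1,336 kWh
aquarium pump: 17.8 W × 9.13 h × 30 d = 4,875 Wh = 4.875 kWh
television: 93.4 W × 4.7 h × 30 d = 13,169 Wh = 13.17 kWh
pool pump: 1120 W × 6.68 h × 30 d = 224,448 Wh = 224.4 kWh
Total energy = 10.61 + 1,336 + 4.875 + 13.17 + 224.4 = 1,589 kWh
Cost = 1,589 kWh × €0.158 = €251.11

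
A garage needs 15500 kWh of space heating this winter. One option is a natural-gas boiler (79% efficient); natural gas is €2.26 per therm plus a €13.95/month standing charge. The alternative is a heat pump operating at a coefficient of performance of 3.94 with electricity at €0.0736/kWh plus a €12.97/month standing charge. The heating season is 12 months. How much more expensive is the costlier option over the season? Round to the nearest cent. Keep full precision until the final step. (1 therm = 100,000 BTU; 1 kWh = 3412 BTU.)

Heat load = 15500 kWh × 3412 = 52,886,000 BTU
Gas: input = 52,886,000 / 0.79 = 66,944,304 BTU = 669.4 therm → 669.4 × €2.26 = €1,512.94; + 12 × €13.95 standing = €1,680.34
Heat pump: 52,886,000 BTU / 3412 = 15,500 kWh heat; / 3.94 = 3,934 kWh in → × €0.0736 = €289.54; + 12 × €12.97 standing = €445.18
Difference = |€1,680.34 − €445.18| = €1,235.16

€1235.16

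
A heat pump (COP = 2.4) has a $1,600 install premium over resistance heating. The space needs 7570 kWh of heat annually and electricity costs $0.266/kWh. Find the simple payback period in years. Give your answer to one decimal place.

1.4 years

Resistance: 7570 kWh × $0.266 = $2,013.62/yr
Heat pump: 7570 / 2.4 = 3154 kWh in → × $0.266 = $839.01/yr
Annual savings = $1,174.61
Payback = $1,600 / $1,174.61 = 1.36 years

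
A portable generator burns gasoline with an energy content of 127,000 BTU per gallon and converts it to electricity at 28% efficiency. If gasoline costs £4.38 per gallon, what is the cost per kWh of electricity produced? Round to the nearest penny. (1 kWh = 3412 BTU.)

Electrical output per gallon = 127,000 BTU × 0.28 / 3412 BTU/kWh = 10.42 kWh
Cost per kWh = £4.38 / 10.42 kWh = £0.420

£0.42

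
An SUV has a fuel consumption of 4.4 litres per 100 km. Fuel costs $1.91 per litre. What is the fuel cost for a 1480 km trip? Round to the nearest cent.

Fuel = 4.4 L/100 km × 1480 km / 100 = 65.12 L
Cost = 65.12 L × $1.91/L = $124.38

$124.38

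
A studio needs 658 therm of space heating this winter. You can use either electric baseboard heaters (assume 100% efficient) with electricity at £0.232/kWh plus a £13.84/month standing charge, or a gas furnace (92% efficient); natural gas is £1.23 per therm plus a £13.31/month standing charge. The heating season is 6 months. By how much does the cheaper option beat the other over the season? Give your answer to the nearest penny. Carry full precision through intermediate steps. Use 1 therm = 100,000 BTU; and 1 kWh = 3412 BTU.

Heat load = 658 therm × 100,000 = 65,800,000 BTU
Gas: input = 65,800,000 / 0.92 = 71,521,739 BTU = 715.2 therm → 715.2 × £1.23 = £879.72; + 6 × £13.31 standing = £959.58
Electric: 65,800,000 BTU / 3412 = 19,280 kWh → × £0.232 = £4,474.09; + 6 × £13.84 standing = £4,557.13
Difference = |£959.58 − £4,557.13| = £3,597.55

£3597.55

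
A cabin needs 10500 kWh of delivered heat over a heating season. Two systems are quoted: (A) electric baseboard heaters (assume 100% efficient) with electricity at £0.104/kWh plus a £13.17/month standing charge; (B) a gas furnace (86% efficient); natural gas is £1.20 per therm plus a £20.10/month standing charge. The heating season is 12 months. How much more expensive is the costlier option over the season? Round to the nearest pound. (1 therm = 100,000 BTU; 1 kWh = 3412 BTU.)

£509

Heat load = 10500 kWh × 3412 = 35,826,000 BTU
Gas: input = 35,826,000 / 0.86 = 41,658,140 BTU = 416.6 therm → 416.6 × £1.20 = £499.90; + 12 × £20.10 standing = £741.10
Electric: 35,826,000 BTU / 3412 = 10,500 kWh → × £0.104 = £1,092.00; + 12 × £13.17 standing = £1,250.04
Difference = |£741.10 − £1,250.04| = £508.94 ≈ £509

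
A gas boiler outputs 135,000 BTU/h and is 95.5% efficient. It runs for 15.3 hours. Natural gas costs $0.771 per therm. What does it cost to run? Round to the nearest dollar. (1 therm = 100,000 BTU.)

$17

Heat delivered = 135,000 BTU/h × 15.3 h = 2,065,500 BTU
Gas input = 2,065,500 / 0.955 = 2,162,827 BTU
= 2,162,827 / 100,000 = 21.63 therm
Cost = 21.63 × $0.771/therm = $16.68 ≈ $17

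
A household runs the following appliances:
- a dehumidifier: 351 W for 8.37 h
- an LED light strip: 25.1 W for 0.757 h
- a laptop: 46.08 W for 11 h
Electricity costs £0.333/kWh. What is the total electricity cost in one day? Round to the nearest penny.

£1.15

dehumidifier: 351 W × 8.37 h = 2,938 Wh = 2.938 kWh
LED light strip: 25.1 W × 0.757 h = 19 Wh = 0.019 kWh
laptop: 46.08 W × 11 h = 507 Wh = 0.5069 kWh
Total energy = 2.938 + 0.019 + 0.5069 = 3.464 kWh
Cost = 3.464 kWh × £0.333 = £1.15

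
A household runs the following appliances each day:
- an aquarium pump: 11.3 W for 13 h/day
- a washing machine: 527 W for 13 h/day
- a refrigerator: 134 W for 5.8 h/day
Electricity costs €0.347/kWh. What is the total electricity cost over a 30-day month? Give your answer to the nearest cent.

€80.94

aquarium pump: 11.3 W × 13 h × 30 d = 4,407 Wh = 4.407 kWh
washing machine: 527 W × 13 h × 30 d = 205,530 Wh = 205.5 kWh
refrigerator: 134 W × 5.8 h × 30 d = 23,316 Wh = 23.32 kWh
Total energy = 4.407 + 205.5 + 23.32 = 233.3 kWh
Cost = 233.3 kWh × €0.347 = €80.94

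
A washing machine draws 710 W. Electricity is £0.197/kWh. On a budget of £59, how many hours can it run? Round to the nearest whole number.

Energy budget = £59 / £0.197 per kWh = 299.5 kWh = 299,492 Wh
Runtime = 299,492 Wh / 710 W = 421.8 h

422 h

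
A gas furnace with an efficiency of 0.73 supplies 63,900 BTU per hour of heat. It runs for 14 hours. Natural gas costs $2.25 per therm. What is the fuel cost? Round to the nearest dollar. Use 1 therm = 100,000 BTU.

$28

Heat delivered = 63,900 BTU/h × 14 h = 894,600 BTU
Gas input = 894,600 / 0.73 = 1,225,479 BTU
= 1,225,479 / 100,000 = 12.25 therm
Cost = 12.25 × $2.25/therm = $27.57 ≈ $28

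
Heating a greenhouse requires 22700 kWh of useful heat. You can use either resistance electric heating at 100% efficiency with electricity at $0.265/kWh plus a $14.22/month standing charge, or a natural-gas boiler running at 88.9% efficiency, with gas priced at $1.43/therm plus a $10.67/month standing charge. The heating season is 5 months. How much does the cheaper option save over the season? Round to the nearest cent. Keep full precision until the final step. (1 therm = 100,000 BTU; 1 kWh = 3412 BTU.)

Heat load = 22700 kWh × 3412 = 77,452,400 BTU
Gas: input = 77,452,400 / 0.889 = 87,123,060 BTU = 871.2 therm → 871.2 × $1.43 = $1,245.86; + 5 × $10.67 standing = $1,299.21
Electric: 77,452,400 BTU / 3412 = 22,700 kWh → × $0.265 = $6,015.50; + 5 × $14.22 standing = $6,086.60
Difference = |$1,299.21 − $6,086.60| = $4,787.39

$4787.39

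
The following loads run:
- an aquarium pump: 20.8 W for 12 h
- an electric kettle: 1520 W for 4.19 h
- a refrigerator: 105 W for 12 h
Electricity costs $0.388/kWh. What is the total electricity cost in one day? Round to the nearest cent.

$3.06

aquarium pump: 20.8 W × 12 h = 250 Wh = 0.2496 kWh
electric kettle: 1520 W × 4.19 h = 6,369 Wh = 6.369 kWh
refrigerator: 105 W × 12 h = 1,260 Wh = 1.26 kWh
Total energy = 0.2496 + 6.369 + 1.26 = 7.878 kWh
Cost = 7.878 kWh × $0.388 = $3.06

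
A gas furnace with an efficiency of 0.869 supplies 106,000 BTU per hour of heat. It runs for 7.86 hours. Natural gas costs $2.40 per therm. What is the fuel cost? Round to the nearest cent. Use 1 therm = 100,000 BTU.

$23.01

Heat delivered = 106,000 BTU/h × 7.86 h = 833,160 BTU
Gas input = 833,160 / 0.869 = 958,757 BTU
= 958,757 / 100,000 = 9.588 therm
Cost = 9.588 × $2.40/therm = $23.01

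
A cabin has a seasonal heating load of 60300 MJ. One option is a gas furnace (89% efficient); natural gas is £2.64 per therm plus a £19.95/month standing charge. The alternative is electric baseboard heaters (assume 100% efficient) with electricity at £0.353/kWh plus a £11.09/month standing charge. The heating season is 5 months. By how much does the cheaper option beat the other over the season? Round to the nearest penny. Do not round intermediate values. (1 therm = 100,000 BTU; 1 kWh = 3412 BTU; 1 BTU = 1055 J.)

£4173.58

Heat load = 60300 MJ = 60,300,000,000 J / 1055 = 57,156,398 BTU
Gas: input = 57,156,398 / 0.89 = 64,220,672 BTU = 642.2 therm → 642.2 × £2.64 = £1,695.43; + 5 × £19.95 standing = £1,795.18
Electric: 57,156,398 BTU / 3412 = 16,750 kWh → × £0.353 = £5,913.31; + 5 × £11.09 standing = £5,968.76
Difference = |£1,795.18 − £5,968.76| = £4,173.58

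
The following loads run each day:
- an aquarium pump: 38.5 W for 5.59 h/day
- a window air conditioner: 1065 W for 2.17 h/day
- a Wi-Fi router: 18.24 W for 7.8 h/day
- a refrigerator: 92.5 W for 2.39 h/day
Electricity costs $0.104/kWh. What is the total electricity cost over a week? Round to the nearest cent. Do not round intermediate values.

aquarium pump: 38.5 W × 5.59 h × 7 d = 1,507 Wh = 1.507 kWh
window air conditioner: 1065 W × 2.17 h × 7 d = 16,177 Wh = 16.18 kWh
Wi-Fi router: 18.24 W × 7.8 h × 7 d = 996 Wh = 0.9959 kWh
refrigerator: 92.5 W × 2.39 h × 7 d = 1,548 Wh = 1.548 kWh
Total energy = 1.507 + 16.18 + 0.9959 + 1.548 = 20.23 kWh
Cost = 20.23 kWh × $0.104 = $2.10

$2.10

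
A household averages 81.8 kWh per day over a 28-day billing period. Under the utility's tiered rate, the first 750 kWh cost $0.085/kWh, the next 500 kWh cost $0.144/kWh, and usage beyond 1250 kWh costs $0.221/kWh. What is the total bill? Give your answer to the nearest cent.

$365.68

Usage = 81.8 kWh/day × 28 days = 2290.4 kWh
First 750 kWh × $0.085 = $63.75
Next 500 kWh × $0.144 = $72.00
Remaining 1040.4 kWh × $0.221 = $229.93
Total = $365.68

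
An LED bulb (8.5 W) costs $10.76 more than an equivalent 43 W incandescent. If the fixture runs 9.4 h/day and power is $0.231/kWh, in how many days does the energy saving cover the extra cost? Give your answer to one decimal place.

Power saved = 43 − 8.5 = 34.5 W
Daily energy saved = 34.5 W × 9.4 h = 324.3 Wh = 0.3243 kWh
Daily savings = 0.3243 × $0.231 = $0.0749
Payback = $10.76 / $0.0749 per day = 143.6 days

143.6 days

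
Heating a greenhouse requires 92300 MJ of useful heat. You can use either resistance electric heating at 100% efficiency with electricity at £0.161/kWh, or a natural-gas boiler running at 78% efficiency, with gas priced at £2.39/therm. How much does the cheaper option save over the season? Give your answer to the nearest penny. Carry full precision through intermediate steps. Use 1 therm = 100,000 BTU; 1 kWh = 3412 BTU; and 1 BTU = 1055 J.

Heat load = 92300 MJ = 92,300,000,000 J / 1055 = 87,488,152 BTU
Gas: input = 87,488,152 / 0.78 = 112,164,297 BTU = 1,122 therm → 1,122 × £2.39 = £2,680.73
Electric: 87,488,152 BTU / 3412 = 25,640 kWh → × £0.161 = £4,128.25
Difference = |£2,680.73 − £4,128.25| = £1,447.52

£1447.52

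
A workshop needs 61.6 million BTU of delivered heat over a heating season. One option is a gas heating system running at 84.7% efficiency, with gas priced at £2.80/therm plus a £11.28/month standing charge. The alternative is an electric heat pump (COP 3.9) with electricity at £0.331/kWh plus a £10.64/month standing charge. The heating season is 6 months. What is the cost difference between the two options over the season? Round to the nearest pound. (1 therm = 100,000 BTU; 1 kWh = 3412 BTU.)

Heat load = 61.6 × 10⁶ BTU = 61,600,000 BTU
Gas: input = 61,600,000 / 0.847 = 72,727,273 BTU = 727.3 therm → 727.3 × £2.80 = £2,036.36; + 6 × £11.28 standing = £2,104.04
Heat pump: 61,600,000 BTU / 3412 = 18,050 kWh heat; / 3.9 = 4,629 kWh in → × £0.331 = £1,532.27; + 6 × £10.64 standing = £1,596.11
Difference = |£2,104.04 − £1,596.11| = £507.93 ≈ £508

£508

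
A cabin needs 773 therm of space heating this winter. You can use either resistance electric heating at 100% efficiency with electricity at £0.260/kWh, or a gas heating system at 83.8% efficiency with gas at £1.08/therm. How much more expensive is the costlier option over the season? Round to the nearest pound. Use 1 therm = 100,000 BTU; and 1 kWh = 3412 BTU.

£4894

Heat load = 773 therm × 100,000 = 77,300,000 BTU
Gas: input = 77,300,000 / 0.838 = 92,243,437 BTU = 922.4 therm → 922.4 × £1.08 = £996.23
Electric: 77,300,000 BTU / 3412 = 22,660 kWh → × £0.260 = £5,890.39
Difference = |£996.23 − £5,890.39| = £4,894.16 ≈ £4894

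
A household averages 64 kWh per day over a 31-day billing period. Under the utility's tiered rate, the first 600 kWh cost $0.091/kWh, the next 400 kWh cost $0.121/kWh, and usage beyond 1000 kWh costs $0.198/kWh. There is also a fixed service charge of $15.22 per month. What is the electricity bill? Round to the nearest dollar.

Usage = 64 kWh/day × 31 days = 1984 kWh
First 600 kWh × $0.091 = $54.60
Next 400 kWh × $0.121 = $48.40
Remaining 984 kWh × $0.198 = $194.83
Energy charge = $297.83; + service $15.22 = $313.05 ≈ $313

$313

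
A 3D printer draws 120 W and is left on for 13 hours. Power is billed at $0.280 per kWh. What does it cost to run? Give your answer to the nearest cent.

$0.44

Energy = 120 W × 13 h = 1,560 Wh = 1.56 kWh
Cost = 1.56 kWh × $0.280/kWh = $0.44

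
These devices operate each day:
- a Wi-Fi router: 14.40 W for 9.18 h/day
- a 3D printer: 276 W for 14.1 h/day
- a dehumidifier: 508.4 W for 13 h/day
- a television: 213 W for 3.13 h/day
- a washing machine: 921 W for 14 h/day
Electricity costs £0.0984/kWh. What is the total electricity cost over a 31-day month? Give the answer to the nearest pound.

£74

Wi-Fi router: 14.40 W × 9.18 h × 31 d = 4,098 Wh = 4.098 kWh
3D printer: 276 W × 14.1 h × 31 d = 120,640 Wh = 120.6 kWh
dehumidifier: 508.4 W × 13 h × 31 d = 204,885 Wh = 204.9 kWh
television: 213 W × 3.13 h × 31 d = 20,667 Wh = 20.67 kWh
washing machine: 921 W × 14 h × 31 d = 399,714 Wh = 399.7 kWh
Total energy = 4.098 + 120.6 + 204.9 + 20.67 + 399.7 = 750 kWh
Cost = 750 kWh × £0.0984 = £73.80 ≈ £74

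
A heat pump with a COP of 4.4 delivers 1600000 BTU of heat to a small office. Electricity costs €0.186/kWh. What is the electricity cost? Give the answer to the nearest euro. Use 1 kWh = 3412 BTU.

€20

Heat delivered = 1,600,000 BTU / 3412 = 468.9 kWh
Electrical input = 468.9 kWh / 4.4 = 106.6 kWh
Cost = 106.6 × €0.186/kWh = €19.82 ≈ €20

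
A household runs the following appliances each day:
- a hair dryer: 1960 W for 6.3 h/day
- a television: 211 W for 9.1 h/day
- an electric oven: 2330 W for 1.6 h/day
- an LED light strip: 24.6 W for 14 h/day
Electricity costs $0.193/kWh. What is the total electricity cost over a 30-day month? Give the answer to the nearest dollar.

hair dryer: 1960 W × 6.3 h × 30 d = 370,440 Wh = 370.4 kWh
television: 211 W × 9.1 h × 30 d = 57,603 Wh = 57.6 kWh
electric oven: 2330 W × 1.6 h × 30 d = 111,840 Wh = 111.8 kWh
LED light strip: 24.6 W × 14 h × 30 d = 10,332 Wh = 10.33 kWh
Total energy = 370.4 + 57.6 + 111.8 + 10.33 = 550.2 kWh
Cost = 550.2 kWh × $0.193 = $106.19 ≈ $106

$106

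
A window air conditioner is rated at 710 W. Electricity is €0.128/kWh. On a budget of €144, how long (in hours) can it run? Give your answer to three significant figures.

Energy budget = €144 / €0.128 per kWh = 1,125 kWh = 1,125,000 Wh
Runtime = 1,125,000 Wh / 710 W = 1,585 h

1580 h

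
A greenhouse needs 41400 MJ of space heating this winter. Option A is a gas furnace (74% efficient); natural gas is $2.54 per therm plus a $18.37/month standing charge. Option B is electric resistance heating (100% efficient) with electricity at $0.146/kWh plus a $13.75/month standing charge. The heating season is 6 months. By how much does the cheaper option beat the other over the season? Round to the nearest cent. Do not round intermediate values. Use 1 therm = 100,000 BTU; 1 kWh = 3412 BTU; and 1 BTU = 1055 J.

Heat load = 41400 MJ = 41,400,000,000 J / 1055 = 39,241,706 BTU
Gas: input = 39,241,706 / 0.74 = 53,029,333 BTU = 530.3 therm → 530.3 × $2.54 = $1,346.95; + 6 × $18.37 standing = $1,457.17
Electric: 39,241,706 BTU / 3412 = 11,500 kWh → × $0.146 = $1,679.16; + 6 × $13.75 standing = $1,761.66
Difference = |$1,457.17 − $1,761.66| = $304.49

$304.49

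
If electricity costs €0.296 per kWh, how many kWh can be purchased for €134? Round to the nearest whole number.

453 kWh

€134 / €0.296 per kWh = 452.7 kWh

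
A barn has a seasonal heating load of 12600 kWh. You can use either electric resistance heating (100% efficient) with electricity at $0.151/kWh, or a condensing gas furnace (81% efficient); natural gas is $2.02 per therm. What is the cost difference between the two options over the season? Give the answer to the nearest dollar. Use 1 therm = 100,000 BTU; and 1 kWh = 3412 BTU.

$830

Heat load = 12600 kWh × 3412 = 42,991,200 BTU
Gas: input = 42,991,200 / 0.81 = 53,075,556 BTU = 530.8 therm → 530.8 × $2.02 = $1,072.13
Electric: 42,991,200 BTU / 3412 = 12,600 kWh → × $0.151 = $1,902.60
Difference = |$1,072.13 − $1,902.60| = $830.47 ≈ $830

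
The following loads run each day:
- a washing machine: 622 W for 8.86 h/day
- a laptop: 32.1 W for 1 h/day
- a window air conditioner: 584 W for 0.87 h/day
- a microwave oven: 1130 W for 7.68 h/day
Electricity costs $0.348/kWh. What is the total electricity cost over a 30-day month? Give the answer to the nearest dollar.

$154

washing machine: 622 W × 8.86 h × 30 d = 165,328 Wh = 165.3 kWh
laptop: 32.1 W × 1 h × 30 d = 963 Wh = 0.963 kWh
window air conditioner: 584 W × 0.87 h × 30 d = 15,242 Wh = 15.24 kWh
microwave oven: 1130 W × 7.68 h × 30 d = 260,352 Wh = 260.4 kWh
Total energy = 165.3 + 0.963 + 15.24 + 260.4 = 441.9 kWh
Cost = 441.9 kWh × $0.348 = $153.78 ≈ $154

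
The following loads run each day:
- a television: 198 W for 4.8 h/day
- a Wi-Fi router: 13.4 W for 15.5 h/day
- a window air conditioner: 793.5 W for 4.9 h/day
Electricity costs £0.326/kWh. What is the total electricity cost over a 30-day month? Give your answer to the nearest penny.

£49.35

television: 198 W × 4.8 h × 30 d = 28,512 Wh = 28.51 kWh
Wi-Fi router: 13.4 W × 15.5 h × 30 d = 6,231 Wh = 6.231 kWh
window air conditioner: 793.5 W × 4.9 h × 30 d = 116,644 Wh = 116.6 kWh
Total energy = 28.51 + 6.231 + 116.6 = 151.4 kWh
Cost = 151.4 kWh × £0.326 = £49.35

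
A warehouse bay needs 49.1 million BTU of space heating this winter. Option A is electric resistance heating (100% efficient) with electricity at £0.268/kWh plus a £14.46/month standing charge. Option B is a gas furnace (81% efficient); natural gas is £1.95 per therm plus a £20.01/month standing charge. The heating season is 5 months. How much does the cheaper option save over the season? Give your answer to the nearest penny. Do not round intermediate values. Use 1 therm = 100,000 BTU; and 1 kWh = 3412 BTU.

Heat load = 49.1 × 10⁶ BTU = 49,100,000 BTU
Gas: input = 49,100,000 / 0.81 = 60,617,284 BTU = 606.2 therm → 606.2 × £1.95 = £1,182.04; + 5 × £20.01 standing = £1,282.09
Electric: 49,100,000 BTU / 3412 = 14,390 kWh → × £0.268 = £3,856.62; + 5 × £14.46 standing = £3,928.92
Difference = |£1,282.09 − £3,928.92| = £2,646.84

£2646.84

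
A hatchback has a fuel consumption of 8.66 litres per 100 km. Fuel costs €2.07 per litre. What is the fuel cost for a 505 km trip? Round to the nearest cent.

€90.53

Fuel = 8.66 L/100 km × 505 km / 100 = 43.73 L
Cost = 43.73 L × €2.07/L = €90.53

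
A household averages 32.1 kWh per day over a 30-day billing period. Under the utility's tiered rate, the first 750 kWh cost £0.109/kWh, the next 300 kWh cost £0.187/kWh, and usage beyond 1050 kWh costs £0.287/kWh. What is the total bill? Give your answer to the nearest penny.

Usage = 32.1 kWh/day × 30 days = 963 kWh
First 750 kWh × £0.109 = £81.75
Next 213 kWh × £0.187 = £39.83
Remaining tier: 0 kWh (not reached)
Total = £121.58

£121.58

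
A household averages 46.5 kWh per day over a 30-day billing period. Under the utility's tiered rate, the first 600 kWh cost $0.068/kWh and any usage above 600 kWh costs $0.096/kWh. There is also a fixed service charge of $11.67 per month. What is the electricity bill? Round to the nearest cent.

$128.79

Usage = 46.5 kWh/day × 30 days = 1395 kWh
First 600 kWh × $0.068 = $40.80
Remaining 795 kWh × $0.096 = $76.32
Energy charge = $117.12; + service $11.67 = $128.79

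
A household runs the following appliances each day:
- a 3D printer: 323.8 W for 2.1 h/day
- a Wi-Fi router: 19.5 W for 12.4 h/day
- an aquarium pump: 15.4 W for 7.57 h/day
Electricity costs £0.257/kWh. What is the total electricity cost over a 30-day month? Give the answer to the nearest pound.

3D printer: 323.8 W × 2.1 h × 30 d = 20,399 Wh = 20.4 kWh
Wi-Fi router: 19.5 W × 12.4 h × 30 d = 7,254 Wh = 7.254 kWh
aquarium pump: 15.4 W × 7.57 h × 30 d = 3,497 Wh = 3.497 kWh
Total energy = 20.4 + 7.254 + 3.497 = 31.15 kWh
Cost = 31.15 kWh × £0.257 = £8.01 ≈ £8

£8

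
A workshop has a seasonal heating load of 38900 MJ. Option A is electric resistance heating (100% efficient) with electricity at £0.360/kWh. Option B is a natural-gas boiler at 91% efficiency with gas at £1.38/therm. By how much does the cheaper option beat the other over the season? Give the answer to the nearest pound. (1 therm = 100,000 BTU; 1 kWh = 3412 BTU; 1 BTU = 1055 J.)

£3331

Heat load = 38900 MJ = 38,900,000,000 J / 1055 = 36,872,038 BTU
Gas: input = 36,872,038 / 0.91 = 40,518,723 BTU = 405.2 therm → 405.2 × £1.38 = £559.16
Electric: 36,872,038 BTU / 3412 = 10,810 kWh → × £0.360 = £3,890.37
Difference = |£559.16 − £3,890.37| = £3,331.21 ≈ £3331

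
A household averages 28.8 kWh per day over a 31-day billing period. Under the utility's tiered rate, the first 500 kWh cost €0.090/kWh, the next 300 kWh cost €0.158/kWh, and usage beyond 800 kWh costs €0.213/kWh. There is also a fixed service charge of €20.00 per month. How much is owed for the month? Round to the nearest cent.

Usage = 28.8 kWh/day × 31 days = 892.8 kWh
First 500 kWh × €0.090 = €45.00
Next 300 kWh × €0.158 = €47.40
Remaining 92.8 kWh × €0.213 = €19.77
Energy charge = €112.17; + service €20.00 = €132.17

€132.17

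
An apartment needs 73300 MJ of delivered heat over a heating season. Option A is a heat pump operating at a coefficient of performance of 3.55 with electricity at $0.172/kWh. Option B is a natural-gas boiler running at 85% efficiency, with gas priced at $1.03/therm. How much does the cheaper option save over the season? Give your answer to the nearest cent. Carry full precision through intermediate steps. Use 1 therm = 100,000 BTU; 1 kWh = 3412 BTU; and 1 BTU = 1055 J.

Heat load = 73300 MJ = 73,300,000,000 J / 1055 = 69,478,673 BTU
Gas: input = 69,478,673 / 0.85 = 81,739,615 BTU = 817.4 therm → 817.4 × $1.03 = $841.92
Heat pump: 69,478,673 BTU / 3412 = 20,360 kWh heat; / 3.55 = 5,736 kWh in → × $0.172 = $986.60
Difference = |$841.92 − $986.60| = $144.69

$144.69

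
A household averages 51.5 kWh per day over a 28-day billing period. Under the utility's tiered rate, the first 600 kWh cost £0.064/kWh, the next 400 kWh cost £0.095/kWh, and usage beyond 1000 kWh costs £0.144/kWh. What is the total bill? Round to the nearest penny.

£140.05

Usage = 51.5 kWh/day × 28 days = 1442 kWh
First 600 kWh × £0.064 = £38.40
Next 400 kWh × £0.095 = £38.00
Remaining 442 kWh × £0.144 = £63.65
Total = £140.05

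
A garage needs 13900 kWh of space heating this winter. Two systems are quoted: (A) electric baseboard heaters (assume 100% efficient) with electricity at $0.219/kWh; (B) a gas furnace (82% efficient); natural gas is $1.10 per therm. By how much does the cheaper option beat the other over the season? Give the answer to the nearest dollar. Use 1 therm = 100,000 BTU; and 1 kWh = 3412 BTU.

Heat load = 13900 kWh × 3412 = 47,426,800 BTU
Gas: input = 47,426,800 / 0.82 = 57,837,561 BTU = 578.4 therm → 578.4 × $1.10 = $636.21
Electric: 47,426,800 BTU / 3412 = 13,900 kWh → × $0.219 = $3,044.10
Difference = |$636.21 − $3,044.10| = $2,407.89 ≈ $2408

$2408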